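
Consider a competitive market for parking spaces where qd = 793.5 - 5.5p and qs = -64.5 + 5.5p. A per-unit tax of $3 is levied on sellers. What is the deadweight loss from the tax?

Deadweight loss = 12.375

Pre-tax equilibrium: p* = 78, q* = 364.5.
Tax on sellers shifts supply to qs = -64.5 + 5.5(p − 3) = -81 + 5.5p.
793.5 - 5.5p = -81 + 5.5p gives buyer price pb = 79.5; sellers receive ps = 79.5 − 3 = 76.5.
New quantity: q = 793.5 − 5.5(79.5) = 356.25.
DWL = ½ × 3 × (364.5 − 356.25) = 12.375.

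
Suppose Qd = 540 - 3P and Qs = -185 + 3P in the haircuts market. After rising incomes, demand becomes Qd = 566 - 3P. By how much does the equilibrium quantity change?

ΔQ = 13

Original equilibrium: P* = 725/6, Q* = 177.5.
New equilibrium: 566 - 3P = -185 + 3P, so 751 = 6P and P' = 751/6; Q' = 566 − 3(751/6) = 190.5.
Change in quantity: 190.5 − 177.5 = 13.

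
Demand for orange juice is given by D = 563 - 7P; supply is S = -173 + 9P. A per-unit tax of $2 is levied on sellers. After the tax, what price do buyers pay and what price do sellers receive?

Pre-tax equilibrium: P* = 46, Q* = 241.
Tax on sellers shifts supply to S = -173 + 9(P − 2) = -191 + 9P.
563 - 7P = -191 + 9P gives buyer price Pb = 47.125; sellers receive Ps = 47.125 − 2 = 45.125.
New quantity: Q = 563 − 7(47.125) = 233.125.

Buyers pay $47.125, sellers receive $45.125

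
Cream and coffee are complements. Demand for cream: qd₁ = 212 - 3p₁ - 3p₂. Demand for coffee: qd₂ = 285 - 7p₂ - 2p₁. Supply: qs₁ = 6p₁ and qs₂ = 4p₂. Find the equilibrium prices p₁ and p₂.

p₁ = 1477/93, p₂ = 2141/93

Market 1: 212 - 3p₁ - 3p₂ = 6p₁ → 9p₁ + 3p₂ = 212.
Market 2: 11p₂ + 2p₁ = 285.
Eliminating p₂: 11×(1) − 3×(2) gives 93p₁ = 1477, so p₁ = 1477/93.
Back-substitute into (2): p₂ = (285 − 2×1477/93) / 11 = 2141/93.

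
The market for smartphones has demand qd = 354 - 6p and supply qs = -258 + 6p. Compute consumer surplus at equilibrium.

Equilibrium: 354 - 6p = -258 + 6p gives p* = 51, q* = 48.
Demand choke price (qd = 0): p = 59.
CS = ½(59 − 51)(48) = 192.

Consumer surplus = 192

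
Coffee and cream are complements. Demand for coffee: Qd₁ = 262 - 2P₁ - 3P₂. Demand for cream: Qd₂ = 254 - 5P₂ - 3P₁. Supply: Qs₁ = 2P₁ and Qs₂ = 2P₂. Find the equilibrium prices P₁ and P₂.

P₁ = 1072/19, P₂ = 230/19

Market 1: 262 - 2P₁ - 3P₂ = 2P₁ → 4P₁ + 3P₂ = 262.
Market 2: 7P₂ + 3P₁ = 254.
Eliminating P₂: 7×(1) − 3×(2) gives 19P₁ = 1072, so P₁ = 1072/19.
Back-substitute into (2): P₂ = (254 − 3×1072/19) / 7 = 230/19.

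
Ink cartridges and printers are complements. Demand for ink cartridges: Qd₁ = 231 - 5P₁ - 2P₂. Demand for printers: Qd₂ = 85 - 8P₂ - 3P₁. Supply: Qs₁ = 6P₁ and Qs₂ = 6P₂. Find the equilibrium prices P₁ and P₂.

P₁ = 766/37, P₂ = 121/74

Market 1: 231 - 5P₁ - 2P₂ = 6P₁ → 11P₁ + 2P₂ = 231.
Market 2: 14P₂ + 3P₁ = 85.
Eliminating P₂: 14×(1) − 2×(2) gives 148P₁ = 3064, so P₁ = 766/37.
Back-substitute into (2): P₂ = (85 − 3×766/37) / 14 = 121/74.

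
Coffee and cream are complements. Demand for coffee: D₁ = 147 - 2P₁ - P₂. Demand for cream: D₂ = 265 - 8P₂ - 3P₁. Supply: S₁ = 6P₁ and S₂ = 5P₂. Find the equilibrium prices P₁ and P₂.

Market 1: 147 - 2P₁ - P₂ = 6P₁ → 8P₁ + P₂ = 147.
Market 2: 13P₂ + 3P₁ = 265.
Eliminating P₂: 13×(1) − 1×(2) gives 101P₁ = 1646, so P₁ = 1646/101.
Back-substitute into (2): P₂ = (265 − 3×1646/101) / 13 = 1679/101.

P₁ = 1646/101, P₂ = 1679/101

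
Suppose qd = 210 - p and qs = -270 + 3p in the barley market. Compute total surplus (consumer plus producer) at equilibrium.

Equilibrium: 210 - p = -270 + 3p gives p* = 120, q* = 90.
Demand choke price: p = 210; supply starts at p = 90.
CS = ½(210 − 120)(90) = 4050; PS = ½(120 − 90)(90) = 1350.

Total surplus = 5400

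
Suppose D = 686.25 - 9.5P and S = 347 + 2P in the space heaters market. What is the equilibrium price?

Set D = S: 686.25 - 9.5P = 347 + 2P.
339.25 = 11.5P, so P* = 29.5.
Q* = 686.25 − 9.5(29.5) = 406.

P* = 29.5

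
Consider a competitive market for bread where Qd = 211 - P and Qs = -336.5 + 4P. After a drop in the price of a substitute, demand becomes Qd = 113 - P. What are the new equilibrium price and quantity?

Original equilibrium: P* = 109.5, Q* = 101.5.
New equilibrium: 113 - P = -336.5 + 4P, so 449.5 = 5P and P' = 89.9; Q' = 113 − 1(89.9) = 23.1.

P' = 89.9, Q' = 23.1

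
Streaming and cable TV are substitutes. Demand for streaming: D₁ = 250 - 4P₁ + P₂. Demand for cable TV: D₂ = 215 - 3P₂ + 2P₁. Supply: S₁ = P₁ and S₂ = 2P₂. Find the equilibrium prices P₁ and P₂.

P₁ = 1465/23, P₂ = 1575/23

Market 1: 250 - 4P₁ + P₂ = P₁ → 5P₁ - P₂ = 250.
Market 2: 5P₂ - 2P₁ = 215.
Eliminating P₂: 5×(1) + 1×(2) gives 23P₁ = 1465, so P₁ = 1465/23.
Back-substitute into (2): P₂ = (215 + 2×1465/23) / 5 = 1575/23.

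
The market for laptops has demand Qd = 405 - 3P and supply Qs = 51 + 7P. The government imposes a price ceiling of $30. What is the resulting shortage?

Shortage = 54

Equilibrium price would be P* = 35.4, so the ceiling at 30 binds.
At P = 30: Qd = 405 − 3(30) = 315, Qs = 51 + 7(30) = 261.
Shortage = 315 − 261 = 54.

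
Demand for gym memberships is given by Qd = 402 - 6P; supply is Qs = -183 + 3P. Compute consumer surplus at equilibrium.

Equilibrium: 402 - 6P = -183 + 3P gives P* = 65, Q* = 12.
Demand choke price (Qd = 0): P = 67.
CS = ½(67 − 65)(12) = 12.

Consumer surplus = 12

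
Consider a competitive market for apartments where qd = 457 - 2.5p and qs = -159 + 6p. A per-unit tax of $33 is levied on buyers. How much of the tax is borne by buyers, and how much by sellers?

Pre-tax equilibrium: p* = 1232/17, q* = 4689/17.
Tax on buyers shifts demand to qd = 457 − 2.5(p + 33) = 374.5 - 2.5p.
374.5 - 2.5p = -159 + 6p gives seller price ps = 1067/17; buyers pay pb = 1067/17 + 33 = 1628/17.
New quantity: q = 457 − 2.5(1628/17) = 3699/17.
Buyer burden = 1628/17 − 1232/17 = 396/17; seller burden = 1232/17 − 1067/17 = 165/17.

Buyers bear 396/17, sellers bear 165/17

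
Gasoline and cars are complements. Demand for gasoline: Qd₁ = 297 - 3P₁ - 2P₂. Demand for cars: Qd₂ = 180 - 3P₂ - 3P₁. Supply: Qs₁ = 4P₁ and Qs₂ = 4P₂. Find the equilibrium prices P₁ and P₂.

Market 1: 297 - 3P₁ - 2P₂ = 4P₁ → 7P₁ + 2P₂ = 297.
Market 2: 7P₂ + 3P₁ = 180.
Eliminating P₂: 7×(1) − 2×(2) gives 43P₁ = 1719, so P₁ = 1719/43.
Back-substitute into (2): P₂ = (180 − 3×1719/43) / 7 = 369/43.

P₁ = 1719/43, P₂ = 369/43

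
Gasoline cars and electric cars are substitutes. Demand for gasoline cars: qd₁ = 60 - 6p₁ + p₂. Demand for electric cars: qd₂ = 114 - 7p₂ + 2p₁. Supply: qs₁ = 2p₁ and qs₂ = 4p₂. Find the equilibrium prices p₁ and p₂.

p₁ = 9, p₂ = 12

Market 1: 60 - 6p₁ + p₂ = 2p₁ → 8p₁ - p₂ = 60.
Market 2: 11p₂ - 2p₁ = 114.
Eliminating p₂: 11×(1) + 1×(2) gives 86p₁ = 774, so p₁ = 9.
Back-substitute into (2): p₂ = (114 + 2×9) / 11 = 12.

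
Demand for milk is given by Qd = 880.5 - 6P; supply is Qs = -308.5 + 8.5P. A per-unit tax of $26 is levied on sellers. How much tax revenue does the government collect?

Pre-tax equilibrium: P* = 82, Q* = 388.5.
Tax on sellers shifts supply to Qs = -308.5 + 8.5(P − 26) = -529.5 + 8.5P.
880.5 - 6P = -529.5 + 8.5P gives buyer price Pb = 2820/29; sellers receive Ps = 2820/29 − 26 = 2066/29.
New quantity: Q = 880.5 − 6(2820/29) = 17229/58.
Revenue = 26 × 17229/58 = 223977/29.

Tax revenue = 223977/29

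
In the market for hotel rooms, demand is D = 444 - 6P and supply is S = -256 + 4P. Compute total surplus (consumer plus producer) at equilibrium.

Total surplus = 120

Equilibrium: 444 - 6P = -256 + 4P gives P* = 70, Q* = 24.
Demand choke price: P = 74; supply starts at P = 64.
CS = ½(74 − 70)(24) = 48; PS = ½(70 − 64)(24) = 72.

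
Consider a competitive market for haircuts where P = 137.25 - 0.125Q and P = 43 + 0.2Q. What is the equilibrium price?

Set the two price expressions equal: 137.25 - 0.125Q = 43 + 0.2Q.
94.25 = 0.325Q, so Q* = 290.
P* = 137.25 − (0.125)(290) = 101.

P* = 101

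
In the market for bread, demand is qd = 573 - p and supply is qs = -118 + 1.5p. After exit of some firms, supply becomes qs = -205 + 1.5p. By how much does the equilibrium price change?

Δp = 34.8

Original equilibrium: p* = 276.4, q* = 296.6.
New equilibrium: 573 - p = -205 + 1.5p, so 778 = 2.5p and p' = 311.2; q' = 573 − 1(311.2) = 261.8.
Change in price: 311.2 − 276.4 = 34.8.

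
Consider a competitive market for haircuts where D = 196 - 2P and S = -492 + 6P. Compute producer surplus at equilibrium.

Producer surplus = 48

Equilibrium: 196 - 2P = -492 + 6P gives P* = 86, Q* = 24.
Supply starts at P = 82 (where S = 0).
PS = ½(86 − 82)(24) = 48.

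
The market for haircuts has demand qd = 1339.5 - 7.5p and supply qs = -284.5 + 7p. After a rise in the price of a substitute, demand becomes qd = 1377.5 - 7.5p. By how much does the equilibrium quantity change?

Δq = 532/29

Original equilibrium: p* = 112, q* = 499.5.
New equilibrium: 1377.5 - 7.5p = -284.5 + 7p, so 1662 = 14.5p and p' = 3324/29; q' = 1377.5 − 7.5(3324/29) = 30035/58.
Change in quantity: 30035/58 − 499.5 = 532/29.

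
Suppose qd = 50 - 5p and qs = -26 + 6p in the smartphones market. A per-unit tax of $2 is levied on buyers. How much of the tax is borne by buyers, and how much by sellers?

Pre-tax equilibrium: p* = 76/11, q* = 170/11.
Tax on buyers shifts demand to qd = 50 − 5(p + 2) = 40 - 5p.
40 - 5p = -26 + 6p gives seller price ps = 6; buyers pay pb = 6 + 2 = 8.
New quantity: q = 50 − 5(8) = 10.
Buyer burden = 8 − 76/11 = 12/11; seller burden = 76/11 − 6 = 10/11.

Buyers bear 12/11, sellers bear 10/11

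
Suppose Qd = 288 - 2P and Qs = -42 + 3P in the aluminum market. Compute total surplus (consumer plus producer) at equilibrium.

Equilibrium: 288 - 2P = -42 + 3P gives P* = 66, Q* = 156.
Demand choke price: P = 144; supply starts at P = 14.
CS = ½(144 − 66)(156) = 6084; PS = ½(66 − 14)(156) = 4056.

Total surplus = 10140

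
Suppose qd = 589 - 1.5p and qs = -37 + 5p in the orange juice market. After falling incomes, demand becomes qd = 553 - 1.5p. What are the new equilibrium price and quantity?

p' = 1180/13, q' = 5419/13

Original equilibrium: p* = 1252/13, q* = 5779/13.
New equilibrium: 553 - 1.5p = -37 + 5p, so 590 = 6.5p and p' = 1180/13; q' = 553 − 1.5(1180/13) = 5419/13.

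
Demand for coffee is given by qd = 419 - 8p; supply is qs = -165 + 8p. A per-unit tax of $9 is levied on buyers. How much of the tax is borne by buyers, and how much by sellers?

Pre-tax equilibrium: p* = 36.5, q* = 127.
Tax on buyers shifts demand to qd = 419 − 8(p + 9) = 347 - 8p.
347 - 8p = -165 + 8p gives seller price ps = 32; buyers pay pb = 32 + 9 = 41.
New quantity: q = 419 − 8(41) = 91.
Buyer burden = 41 − 36.5 = 4.5; seller burden = 36.5 − 32 = 4.5.

Buyers bear $4.5, sellers bear $4.5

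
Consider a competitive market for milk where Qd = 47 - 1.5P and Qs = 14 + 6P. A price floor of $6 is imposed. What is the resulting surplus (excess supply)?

Surplus = 12

Equilibrium price would be P* = 4.4, so the floor at 6 binds.
At P = 6: Qd = 38, Qs = 50.
Surplus = 50 − 38 = 12.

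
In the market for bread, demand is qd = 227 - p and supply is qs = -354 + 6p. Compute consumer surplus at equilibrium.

Equilibrium: 227 - p = -354 + 6p gives p* = 83, q* = 144.
Demand choke price (qd = 0): p = 227.
CS = ½(227 − 83)(144) = 10368.

Consumer surplus = 10368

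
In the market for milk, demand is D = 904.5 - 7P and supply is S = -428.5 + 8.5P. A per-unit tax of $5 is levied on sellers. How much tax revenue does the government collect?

Tax revenue = 87825/62

Pre-tax equilibrium: P* = 86, Q* = 302.5.
Tax on sellers shifts supply to S = -428.5 + 8.5(P − 5) = -471 + 8.5P.
904.5 - 7P = -471 + 8.5P gives buyer price Pb = 2751/31; sellers receive Ps = 2751/31 − 5 = 2596/31.
New quantity: Q = 904.5 − 7(2751/31) = 17565/62.
Revenue = 5 × 17565/62 = 87825/62.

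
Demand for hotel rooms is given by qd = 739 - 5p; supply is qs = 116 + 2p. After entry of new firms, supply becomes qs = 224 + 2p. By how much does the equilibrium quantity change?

Δq = 540/7

Original equilibrium: p* = 89, q* = 294.
New equilibrium: 739 - 5p = 224 + 2p, so 515 = 7p and p' = 515/7; q' = 739 − 5(515/7) = 2598/7.
Change in quantity: 2598/7 − 294 = 540/7.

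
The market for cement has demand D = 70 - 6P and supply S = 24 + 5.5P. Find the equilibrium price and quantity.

P* = 4, Q* = 46

Set D = S: 70 - 6P = 24 + 5.5P.
46 = 11.5P, so P* = 4.
Q* = 70 − 6(4) = 46.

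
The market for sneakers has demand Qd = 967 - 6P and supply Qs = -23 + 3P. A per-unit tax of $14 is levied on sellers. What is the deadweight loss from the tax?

Pre-tax equilibrium: P* = 110, Q* = 307.
Tax on sellers shifts supply to Qs = -23 + 3(P − 14) = -65 + 3P.
967 - 6P = -65 + 3P gives buyer price Pb = 344/3; sellers receive Ps = 344/3 − 14 = 302/3.
New quantity: Q = 967 − 6(344/3) = 279.
DWL = ½ × 14 × (307 − 279) = 196.

Deadweight loss = 196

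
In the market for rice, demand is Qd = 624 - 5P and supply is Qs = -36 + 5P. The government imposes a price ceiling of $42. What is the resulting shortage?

Equilibrium price would be P* = 66, so the ceiling at 42 binds.
At P = 42: Qd = 624 − 5(42) = 414, Qs = -36 + 5(42) = 174.
Shortage = 414 − 174 = 240.

Shortage = 240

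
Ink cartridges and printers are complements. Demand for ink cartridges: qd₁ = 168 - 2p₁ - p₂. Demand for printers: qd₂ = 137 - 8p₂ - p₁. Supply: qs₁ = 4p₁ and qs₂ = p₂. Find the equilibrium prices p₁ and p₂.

p₁ = 1375/53, p₂ = 654/53

Market 1: 168 - 2p₁ - p₂ = 4p₁ → 6p₁ + p₂ = 168.
Market 2: 9p₂ + p₁ = 137.
Eliminating p₂: 9×(1) − 1×(2) gives 53p₁ = 1375, so p₁ = 1375/53.
Back-substitute into (2): p₂ = (137 − 1×1375/53) / 9 = 654/53.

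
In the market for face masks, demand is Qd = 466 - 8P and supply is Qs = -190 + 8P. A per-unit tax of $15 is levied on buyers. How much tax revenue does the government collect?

Pre-tax equilibrium: P* = 41, Q* = 138.
Tax on buyers shifts demand to Qd = 466 − 8(P + 15) = 346 - 8P.
346 - 8P = -190 + 8P gives seller price Ps = 33.5; buyers pay Pb = 33.5 + 15 = 48.5.
New quantity: Q = 466 − 8(48.5) = 78.
Revenue = 15 × 78 = 1170.

Tax revenue = 1170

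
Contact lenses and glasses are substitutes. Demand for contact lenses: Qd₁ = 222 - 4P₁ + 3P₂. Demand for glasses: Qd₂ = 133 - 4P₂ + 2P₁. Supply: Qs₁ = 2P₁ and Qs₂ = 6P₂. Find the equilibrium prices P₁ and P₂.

Market 1: 222 - 4P₁ + 3P₂ = 2P₁ → 6P₁ - 3P₂ = 222.
Market 2: 10P₂ - 2P₁ = 133.
Eliminating P₂: 10×(1) + 3×(2) gives 54P₁ = 2619, so P₁ = 48.5.
Back-substitute into (2): P₂ = (133 + 2×48.5) / 10 = 23.

P₁ = 48.5, P₂ = 23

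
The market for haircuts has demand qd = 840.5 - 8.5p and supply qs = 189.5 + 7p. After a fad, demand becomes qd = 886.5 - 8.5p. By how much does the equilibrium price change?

Δp = 92/31

Original equilibrium: p* = 42, q* = 483.5.
New equilibrium: 886.5 - 8.5p = 189.5 + 7p, so 697 = 15.5p and p' = 1394/31; q' = 886.5 − 8.5(1394/31) = 31265/62.
Change in price: 1394/31 − 42 = 92/31.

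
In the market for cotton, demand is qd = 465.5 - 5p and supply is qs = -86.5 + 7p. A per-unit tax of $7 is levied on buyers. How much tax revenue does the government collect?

Tax revenue = 18067/12

Pre-tax equilibrium: p* = 46, q* = 235.5.
Tax on buyers shifts demand to qd = 465.5 − 5(p + 7) = 430.5 - 5p.
430.5 - 5p = -86.5 + 7p gives seller price ps = 517/12; buyers pay pb = 517/12 + 7 = 601/12.
New quantity: q = 465.5 − 5(601/12) = 2581/12.
Revenue = 7 × 2581/12 = 18067/12.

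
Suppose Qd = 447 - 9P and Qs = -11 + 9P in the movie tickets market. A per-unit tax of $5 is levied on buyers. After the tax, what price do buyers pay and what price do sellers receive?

Buyers pay 503/18, sellers receive 413/18

Pre-tax equilibrium: P* = 229/9, Q* = 218.
Tax on buyers shifts demand to Qd = 447 − 9(P + 5) = 402 - 9P.
402 - 9P = -11 + 9P gives seller price Ps = 413/18; buyers pay Pb = 413/18 + 5 = 503/18.
New quantity: Q = 447 − 9(503/18) = 195.5.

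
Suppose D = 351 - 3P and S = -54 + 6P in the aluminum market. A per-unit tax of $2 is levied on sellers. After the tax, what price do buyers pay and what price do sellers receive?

Buyers pay 139/3, sellers receive 133/3

Pre-tax equilibrium: P* = 45, Q* = 216.
Tax on sellers shifts supply to S = -54 + 6(P − 2) = -66 + 6P.
351 - 3P = -66 + 6P gives buyer price Pb = 139/3; sellers receive Ps = 139/3 − 2 = 133/3.
New quantity: Q = 351 − 3(139/3) = 212.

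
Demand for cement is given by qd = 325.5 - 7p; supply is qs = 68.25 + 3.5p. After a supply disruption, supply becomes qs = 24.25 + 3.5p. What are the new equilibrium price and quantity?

p' = 1205/42, q' = 374/3

Original equilibrium: p* = 24.5, q* = 154.
New equilibrium: 325.5 - 7p = 24.25 + 3.5p, so 301.25 = 10.5p and p' = 1205/42; q' = 325.5 − 7(1205/42) = 374/3.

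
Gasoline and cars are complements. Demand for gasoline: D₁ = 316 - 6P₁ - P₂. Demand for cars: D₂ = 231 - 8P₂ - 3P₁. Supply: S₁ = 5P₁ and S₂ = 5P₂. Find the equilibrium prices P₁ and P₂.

Market 1: 316 - 6P₁ - P₂ = 5P₁ → 11P₁ + P₂ = 316.
Market 2: 13P₂ + 3P₁ = 231.
Eliminating P₂: 13×(1) − 1×(2) gives 140P₁ = 3877, so P₁ = 3877/140.
Back-substitute into (2): P₂ = (231 − 3×3877/140) / 13 = 1593/140.

P₁ = 3877/140, P₂ = 1593/140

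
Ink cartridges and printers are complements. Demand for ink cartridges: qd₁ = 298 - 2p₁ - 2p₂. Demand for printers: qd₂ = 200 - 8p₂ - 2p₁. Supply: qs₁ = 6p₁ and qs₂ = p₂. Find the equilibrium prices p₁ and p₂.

p₁ = 1141/34, p₂ = 251/17

Market 1: 298 - 2p₁ - 2p₂ = 6p₁ → 8p₁ + 2p₂ = 298.
Market 2: 9p₂ + 2p₁ = 200.
Eliminating p₂: 9×(1) − 2×(2) gives 68p₁ = 2282, so p₁ = 1141/34.
Back-substitute into (2): p₂ = (200 − 2×1141/34) / 9 = 251/17.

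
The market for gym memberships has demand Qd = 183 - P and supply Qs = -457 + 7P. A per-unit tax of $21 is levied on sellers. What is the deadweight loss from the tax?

Deadweight loss = 192.9375

Pre-tax equilibrium: P* = 80, Q* = 103.
Tax on sellers shifts supply to Qs = -457 + 7(P − 21) = -604 + 7P.
183 - P = -604 + 7P gives buyer price Pb = 98.375; sellers receive Ps = 98.375 − 21 = 77.375.
New quantity: Q = 183 − 1(98.375) = 84.625.
DWL = ½ × 21 × (103 − 84.625) = 192.9375.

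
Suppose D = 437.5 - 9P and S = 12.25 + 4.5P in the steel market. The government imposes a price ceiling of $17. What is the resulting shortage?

Equilibrium price would be P* = 31.5, so the ceiling at 17 binds.
At P = 17: D = 437.5 − 9(17) = 284.5, S = 12.25 + 4.5(17) = 88.75.
Shortage = 284.5 − 88.75 = 195.75.

Shortage = 195.75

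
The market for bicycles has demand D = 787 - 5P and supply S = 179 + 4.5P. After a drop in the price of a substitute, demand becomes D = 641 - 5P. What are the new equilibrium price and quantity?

Original equilibrium: P* = 64, Q* = 467.
New equilibrium: 641 - 5P = 179 + 4.5P, so 462 = 9.5P and P' = 924/19; Q' = 641 − 5(924/19) = 7559/19.

P' = 924/19, Q' = 7559/19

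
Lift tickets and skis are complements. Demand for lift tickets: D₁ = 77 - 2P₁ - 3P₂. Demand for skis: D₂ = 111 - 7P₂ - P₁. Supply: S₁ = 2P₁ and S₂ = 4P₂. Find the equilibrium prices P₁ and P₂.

Market 1: 77 - 2P₁ - 3P₂ = 2P₁ → 4P₁ + 3P₂ = 77.
Market 2: 11P₂ + P₁ = 111.
Eliminating P₂: 11×(1) − 3×(2) gives 41P₁ = 514, so P₁ = 514/41.
Back-substitute into (2): P₂ = (111 − 1×514/41) / 11 = 367/41.

P₁ = 514/41, P₂ = 367/41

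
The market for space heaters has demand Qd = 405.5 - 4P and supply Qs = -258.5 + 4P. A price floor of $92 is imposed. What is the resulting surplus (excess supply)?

Surplus = 72

Equilibrium price would be P* = 83, so the floor at 92 binds.
At P = 92: Qd = 37.5, Qs = 109.5.
Surplus = 109.5 − 37.5 = 72.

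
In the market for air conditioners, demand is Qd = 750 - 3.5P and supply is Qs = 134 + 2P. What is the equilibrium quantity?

Set Qd = Qs: 750 - 3.5P = 134 + 2P.
616 = 5.5P, so P* = 112.
Q* = 750 − 3.5(112) = 358.

Q* = 358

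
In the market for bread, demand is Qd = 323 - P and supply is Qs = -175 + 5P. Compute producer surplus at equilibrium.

Producer surplus = 5760

Equilibrium: 323 - P = -175 + 5P gives P* = 83, Q* = 240.
Supply starts at P = 35 (where Qs = 0).
PS = ½(83 − 35)(240) = 5760.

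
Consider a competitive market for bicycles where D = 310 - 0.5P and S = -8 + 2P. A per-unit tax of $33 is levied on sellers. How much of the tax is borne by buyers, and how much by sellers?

Pre-tax equilibrium: P* = 127.2, Q* = 246.4.
Tax on sellers shifts supply to S = -8 + 2(P − 33) = -74 + 2P.
310 - 0.5P = -74 + 2P gives buyer price Pb = 153.6; sellers receive Ps = 153.6 − 33 = 120.6.
New quantity: Q = 310 − 0.5(153.6) = 233.2.
Buyer burden = 153.6 − 127.2 = 26.4; seller burden = 127.2 − 120.6 = 6.6.

Buyers bear $26.4, sellers bear $6.6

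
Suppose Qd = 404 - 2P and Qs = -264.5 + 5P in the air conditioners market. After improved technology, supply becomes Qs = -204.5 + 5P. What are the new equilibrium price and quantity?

P' = 1217/14, Q' = 1611/7

Original equilibrium: P* = 95.5, Q* = 213.
New equilibrium: 404 - 2P = -204.5 + 5P, so 608.5 = 7P and P' = 1217/14; Q' = 404 − 2(1217/14) = 1611/7.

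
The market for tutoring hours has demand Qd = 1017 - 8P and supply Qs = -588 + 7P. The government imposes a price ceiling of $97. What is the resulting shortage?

Shortage = 150

Equilibrium price would be P* = 107, so the ceiling at 97 binds.
At P = 97: Qd = 1017 − 8(97) = 241, Qs = -588 + 7(97) = 91.
Shortage = 241 − 91 = 150.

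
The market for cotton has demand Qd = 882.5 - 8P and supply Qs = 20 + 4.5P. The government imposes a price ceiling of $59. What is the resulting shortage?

Equilibrium price would be P* = 69, so the ceiling at 59 binds.
At P = 59: Qd = 882.5 − 8(59) = 410.5, Qs = 20 + 4.5(59) = 285.5.
Shortage = 410.5 − 285.5 = 125.

Shortage = 125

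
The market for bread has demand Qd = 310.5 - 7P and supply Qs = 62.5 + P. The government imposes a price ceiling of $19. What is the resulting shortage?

Shortage = 96

Equilibrium price would be P* = 31, so the ceiling at 19 binds.
At P = 19: Qd = 310.5 − 7(19) = 177.5, Qs = 62.5 + 1(19) = 81.5.
Shortage = 177.5 − 81.5 = 96.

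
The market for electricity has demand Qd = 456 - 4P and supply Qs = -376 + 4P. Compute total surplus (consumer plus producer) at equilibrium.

Equilibrium: 456 - 4P = -376 + 4P gives P* = 104, Q* = 40.
Demand choke price: P = 114; supply starts at P = 94.
CS = ½(114 − 104)(40) = 200; PS = ½(104 − 94)(40) = 200.

Total surplus = 400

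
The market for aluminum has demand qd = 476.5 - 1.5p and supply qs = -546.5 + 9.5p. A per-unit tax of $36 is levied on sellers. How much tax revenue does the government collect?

Pre-tax equilibrium: p* = 93, q* = 337.
Tax on sellers shifts supply to qs = -546.5 + 9.5(p − 36) = -888.5 + 9.5p.
476.5 - 1.5p = -888.5 + 9.5p gives buyer price pb = 1365/11; sellers receive ps = 1365/11 − 36 = 969/11.
New quantity: q = 476.5 − 1.5(1365/11) = 3194/11.
Revenue = 36 × 3194/11 = 114984/11.

Tax revenue = 114984/11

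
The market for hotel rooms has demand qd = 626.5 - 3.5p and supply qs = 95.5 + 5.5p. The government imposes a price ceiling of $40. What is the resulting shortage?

Equilibrium price would be p* = 59, so the ceiling at 40 binds.
At p = 40: qd = 626.5 − 3.5(40) = 486.5, qs = 95.5 + 5.5(40) = 315.5.
Shortage = 486.5 − 315.5 = 171.

Shortage = 171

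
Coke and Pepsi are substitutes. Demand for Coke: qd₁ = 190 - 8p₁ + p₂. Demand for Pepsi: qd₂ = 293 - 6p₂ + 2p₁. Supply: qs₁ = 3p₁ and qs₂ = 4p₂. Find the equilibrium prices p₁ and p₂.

p₁ = 731/36, p₂ = 1201/36

Market 1: 190 - 8p₁ + p₂ = 3p₁ → 11p₁ - p₂ = 190.
Market 2: 10p₂ - 2p₁ = 293.
Eliminating p₂: 10×(1) + 1×(2) gives 108p₁ = 2193, so p₁ = 731/36.
Back-substitute into (2): p₂ = (293 + 2×731/36) / 10 = 1201/36.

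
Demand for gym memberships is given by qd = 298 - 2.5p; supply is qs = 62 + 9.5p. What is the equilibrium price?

Set qd = qs: 298 - 2.5p = 62 + 9.5p.
236 = 12p, so p* = 59/3.
q* = 298 − 2.5(59/3) = 1493/6.

p* = 59/3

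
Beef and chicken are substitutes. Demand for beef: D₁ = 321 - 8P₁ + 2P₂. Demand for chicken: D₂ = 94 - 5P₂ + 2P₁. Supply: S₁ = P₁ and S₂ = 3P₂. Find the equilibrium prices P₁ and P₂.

P₁ = 689/17, P₂ = 372/17

Market 1: 321 - 8P₁ + 2P₂ = P₁ → 9P₁ - 2P₂ = 321.
Market 2: 8P₂ - 2P₁ = 94.
Eliminating P₂: 8×(1) + 2×(2) gives 68P₁ = 2756, so P₁ = 689/17.
Back-substitute into (2): P₂ = (94 + 2×689/17) / 8 = 372/17.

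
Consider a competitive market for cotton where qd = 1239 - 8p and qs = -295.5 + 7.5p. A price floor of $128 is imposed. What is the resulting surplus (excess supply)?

Equilibrium price would be p* = 99, so the floor at 128 binds.
At p = 128: qd = 215, qs = 664.5.
Surplus = 664.5 − 215 = 449.5.

Surplus = 449.5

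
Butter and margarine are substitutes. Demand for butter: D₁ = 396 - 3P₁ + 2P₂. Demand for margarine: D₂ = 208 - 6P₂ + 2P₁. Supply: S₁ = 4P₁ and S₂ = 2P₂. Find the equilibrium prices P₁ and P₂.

P₁ = 896/13, P₂ = 562/13

Market 1: 396 - 3P₁ + 2P₂ = 4P₁ → 7P₁ - 2P₂ = 396.
Market 2: 8P₂ - 2P₁ = 208.
Eliminating P₂: 8×(1) + 2×(2) gives 52P₁ = 3584, so P₁ = 896/13.
Back-substitute into (2): P₂ = (208 + 2×896/13) / 8 = 562/13.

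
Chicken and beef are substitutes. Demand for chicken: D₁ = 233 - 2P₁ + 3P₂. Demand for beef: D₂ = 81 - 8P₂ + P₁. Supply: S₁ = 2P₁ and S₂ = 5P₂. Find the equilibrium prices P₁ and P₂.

P₁ = 3272/49, P₂ = 557/49

Market 1: 233 - 2P₁ + 3P₂ = 2P₁ → 4P₁ - 3P₂ = 233.
Market 2: 13P₂ - P₁ = 81.
Eliminating P₂: 13×(1) + 3×(2) gives 49P₁ = 3272, so P₁ = 3272/49.
Back-substitute into (2): P₂ = (81 + 1×3272/49) / 13 = 557/49.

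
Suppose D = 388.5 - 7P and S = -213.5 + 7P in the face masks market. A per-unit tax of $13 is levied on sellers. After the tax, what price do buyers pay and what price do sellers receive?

Pre-tax equilibrium: P* = 43, Q* = 87.5.
Tax on sellers shifts supply to S = -213.5 + 7(P − 13) = -304.5 + 7P.
388.5 - 7P = -304.5 + 7P gives buyer price Pb = 49.5; sellers receive Ps = 49.5 − 13 = 36.5.
New quantity: Q = 388.5 − 7(49.5) = 42.

Buyers pay $49.5, sellers receive $36.5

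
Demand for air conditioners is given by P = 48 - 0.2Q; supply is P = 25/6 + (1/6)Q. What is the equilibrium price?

Set the two price expressions equal: 48 - 0.2Q = 25/6 + (1/6)Q.
263/6 = (11/30)Q, so Q* = 1315/11.
P* = 48 − (0.2)(1315/11) = 265/11.

P* = 265/11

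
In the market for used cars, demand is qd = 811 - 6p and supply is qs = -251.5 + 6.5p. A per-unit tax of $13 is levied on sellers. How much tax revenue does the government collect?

Pre-tax equilibrium: p* = 85, q* = 301.
Tax on sellers shifts supply to qs = -251.5 + 6.5(p − 13) = -336 + 6.5p.
811 - 6p = -336 + 6.5p gives buyer price pb = 91.76; sellers receive ps = 91.76 − 13 = 78.76.
New quantity: q = 811 − 6(91.76) = 260.44.
Revenue = 13 × 260.44 = 3385.72.

Tax revenue = 3385.72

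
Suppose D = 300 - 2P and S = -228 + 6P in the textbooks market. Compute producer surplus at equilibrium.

Producer surplus = 2352

Equilibrium: 300 - 2P = -228 + 6P gives P* = 66, Q* = 168.
Supply starts at P = 38 (where S = 0).
PS = ½(66 − 38)(168) = 2352.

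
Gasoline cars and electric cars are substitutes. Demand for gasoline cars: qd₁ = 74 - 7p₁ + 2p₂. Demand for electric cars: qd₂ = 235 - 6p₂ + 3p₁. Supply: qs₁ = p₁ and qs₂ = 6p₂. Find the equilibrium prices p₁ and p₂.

p₁ = 679/45, p₂ = 1051/45

Market 1: 74 - 7p₁ + 2p₂ = p₁ → 8p₁ - 2p₂ = 74.
Market 2: 12p₂ - 3p₁ = 235.
Eliminating p₂: 12×(1) + 2×(2) gives 90p₁ = 1358, so p₁ = 679/45.
Back-substitute into (2): p₂ = (235 + 3×679/45) / 12 = 1051/45.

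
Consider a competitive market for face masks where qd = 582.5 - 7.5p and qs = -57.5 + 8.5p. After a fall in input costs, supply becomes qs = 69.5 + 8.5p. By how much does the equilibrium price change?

Original equilibrium: p* = 40, q* = 282.5.
New equilibrium: 582.5 - 7.5p = 69.5 + 8.5p, so 513 = 16p and p' = 32.0625; q' = 582.5 − 7.5(32.0625) = 342.03125.
Change in price: 32.0625 − 40 = -7.9375.

Δp = -7.9375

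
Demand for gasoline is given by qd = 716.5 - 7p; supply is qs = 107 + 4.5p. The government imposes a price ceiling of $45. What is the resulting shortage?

Shortage = 92

Equilibrium price would be p* = 53, so the ceiling at 45 binds.
At p = 45: qd = 716.5 − 7(45) = 401.5, qs = 107 + 4.5(45) = 309.5.
Shortage = 401.5 − 309.5 = 92.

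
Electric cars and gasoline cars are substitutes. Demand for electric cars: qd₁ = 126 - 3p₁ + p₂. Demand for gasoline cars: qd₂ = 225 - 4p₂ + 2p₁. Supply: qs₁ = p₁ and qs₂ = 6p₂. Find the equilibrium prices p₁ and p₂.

p₁ = 1485/38, p₂ = 576/19

Market 1: 126 - 3p₁ + p₂ = p₁ → 4p₁ - p₂ = 126.
Market 2: 10p₂ - 2p₁ = 225.
Eliminating p₂: 10×(1) + 1×(2) gives 38p₁ = 1485, so p₁ = 1485/38.
Back-substitute into (2): p₂ = (225 + 2×1485/38) / 10 = 576/19.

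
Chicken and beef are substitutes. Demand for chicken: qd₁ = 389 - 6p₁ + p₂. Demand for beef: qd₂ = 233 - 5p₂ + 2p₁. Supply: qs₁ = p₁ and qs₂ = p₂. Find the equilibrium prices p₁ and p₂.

p₁ = 64.175, p₂ = 60.225

Market 1: 389 - 6p₁ + p₂ = p₁ → 7p₁ - p₂ = 389.
Market 2: 6p₂ - 2p₁ = 233.
Eliminating p₂: 6×(1) + 1×(2) gives 40p₁ = 2567, so p₁ = 64.175.
Back-substitute into (2): p₂ = (233 + 2×64.175) / 6 = 60.225.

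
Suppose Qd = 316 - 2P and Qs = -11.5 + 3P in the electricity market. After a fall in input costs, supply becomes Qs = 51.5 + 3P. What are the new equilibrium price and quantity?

P' = 52.9, Q' = 210.2

Original equilibrium: P* = 65.5, Q* = 185.
New equilibrium: 316 - 2P = 51.5 + 3P, so 264.5 = 5P and P' = 52.9; Q' = 316 − 2(52.9) = 210.2.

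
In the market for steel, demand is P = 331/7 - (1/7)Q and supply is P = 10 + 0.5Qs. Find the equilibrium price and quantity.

Set the two price expressions equal: 331/7 - (1/7)Q = 10 + 0.5Q.
261/7 = (9/14)Q, so Q* = 58.
P* = 331/7 − (1/7)(58) = 39.

P* = 39, Q* = 58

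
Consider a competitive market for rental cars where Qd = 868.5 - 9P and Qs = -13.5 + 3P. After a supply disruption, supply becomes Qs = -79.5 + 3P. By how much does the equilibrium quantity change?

Original equilibrium: P* = 73.5, Q* = 207.
New equilibrium: 868.5 - 9P = -79.5 + 3P, so 948 = 12P and P' = 79; Q' = 868.5 − 9(79) = 157.5.
Change in quantity: 157.5 − 207 = -49.5.

ΔQ = -49.5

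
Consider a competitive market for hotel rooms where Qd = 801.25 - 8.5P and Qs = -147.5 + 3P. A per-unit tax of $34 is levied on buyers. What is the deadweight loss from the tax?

Deadweight loss = 29478/23

Pre-tax equilibrium: P* = 82.5, Q* = 100.
Tax on buyers shifts demand to Qd = 801.25 − 8.5(P + 34) = 512.25 - 8.5P.
512.25 - 8.5P = -147.5 + 3P gives seller price Ps = 2639/46; buyers pay Pb = 2639/46 + 34 = 4203/46.
New quantity: Q = 801.25 − 8.5(4203/46) = 566/23.
DWL = ½ × 34 × (100 − 566/23) = 29478/23.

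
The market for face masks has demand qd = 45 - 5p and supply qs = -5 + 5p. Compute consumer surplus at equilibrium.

Consumer surplus = 40

Equilibrium: 45 - 5p = -5 + 5p gives p* = 5, q* = 20.
Demand choke price (qd = 0): p = 9.
CS = ½(9 − 5)(20) = 40.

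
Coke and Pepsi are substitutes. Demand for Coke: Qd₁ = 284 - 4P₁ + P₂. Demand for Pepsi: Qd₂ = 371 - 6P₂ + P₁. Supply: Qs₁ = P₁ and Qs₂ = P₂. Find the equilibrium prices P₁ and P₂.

Market 1: 284 - 4P₁ + P₂ = P₁ → 5P₁ - P₂ = 284.
Market 2: 7P₂ - P₁ = 371.
Eliminating P₂: 7×(1) + 1×(2) gives 34P₁ = 2359, so P₁ = 2359/34.
Back-substitute into (2): P₂ = (371 + 1×2359/34) / 7 = 2139/34.

P₁ = 2359/34, P₂ = 2139/34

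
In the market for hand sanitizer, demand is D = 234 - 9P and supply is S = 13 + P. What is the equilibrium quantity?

Set D = S: 234 - 9P = 13 + P.
221 = 10P, so P* = 22.1.
Q* = 234 − 9(22.1) = 35.1.

Q* = 35.1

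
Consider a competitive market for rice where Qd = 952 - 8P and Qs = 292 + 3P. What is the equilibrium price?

P* = 60

Set Qd = Qs: 952 - 8P = 292 + 3P.
660 = 11P, so P* = 60.
Q* = 952 − 8(60) = 472.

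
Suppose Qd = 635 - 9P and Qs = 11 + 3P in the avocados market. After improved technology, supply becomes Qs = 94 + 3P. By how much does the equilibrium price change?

ΔP = -83/12

Original equilibrium: P* = 52, Q* = 167.
New equilibrium: 635 - 9P = 94 + 3P, so 541 = 12P and P' = 541/12; Q' = 635 − 9(541/12) = 229.25.
Change in price: 541/12 − 52 = -83/12.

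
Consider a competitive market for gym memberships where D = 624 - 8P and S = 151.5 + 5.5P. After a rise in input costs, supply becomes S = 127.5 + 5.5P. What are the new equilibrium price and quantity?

Original equilibrium: P* = 35, Q* = 344.
New equilibrium: 624 - 8P = 127.5 + 5.5P, so 496.5 = 13.5P and P' = 331/9; Q' = 624 − 8(331/9) = 2968/9.

P' = 331/9, Q' = 2968/9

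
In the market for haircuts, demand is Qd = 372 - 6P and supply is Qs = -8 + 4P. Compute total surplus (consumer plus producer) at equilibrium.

Total surplus = 4320

Equilibrium: 372 - 6P = -8 + 4P gives P* = 38, Q* = 144.
Demand choke price: P = 62; supply starts at P = 2.
CS = ½(62 − 38)(144) = 1728; PS = ½(38 − 2)(144) = 2592.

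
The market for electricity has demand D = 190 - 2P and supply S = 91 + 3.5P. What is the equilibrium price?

Set D = S: 190 - 2P = 91 + 3.5P.
99 = 5.5P, so P* = 18.
Q* = 190 − 2(18) = 154.

P* = 18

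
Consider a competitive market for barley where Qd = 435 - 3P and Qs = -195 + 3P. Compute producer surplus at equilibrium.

Producer surplus = 2400

Equilibrium: 435 - 3P = -195 + 3P gives P* = 105, Q* = 120.
Supply starts at P = 65 (where Qs = 0).
PS = ½(105 − 65)(120) = 2400.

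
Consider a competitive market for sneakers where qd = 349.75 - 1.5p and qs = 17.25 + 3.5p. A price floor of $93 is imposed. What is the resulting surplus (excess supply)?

Equilibrium price would be p* = 66.5, so the floor at 93 binds.
At p = 93: qd = 210.25, qs = 342.75.
Surplus = 342.75 − 210.25 = 132.5.

Surplus = 132.5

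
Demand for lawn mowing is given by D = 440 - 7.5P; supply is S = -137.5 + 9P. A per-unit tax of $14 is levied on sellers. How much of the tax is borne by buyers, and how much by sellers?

Pre-tax equilibrium: P* = 35, Q* = 177.5.
Tax on sellers shifts supply to S = -137.5 + 9(P − 14) = -263.5 + 9P.
440 - 7.5P = -263.5 + 9P gives buyer price Pb = 469/11; sellers receive Ps = 469/11 − 14 = 315/11.
New quantity: Q = 440 − 7.5(469/11) = 2645/22.
Buyer burden = 469/11 − 35 = 84/11; seller burden = 35 − 315/11 = 70/11.

Buyers bear 84/11, sellers bear 70/11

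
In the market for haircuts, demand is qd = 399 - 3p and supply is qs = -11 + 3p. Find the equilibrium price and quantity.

Set qd = qs: 399 - 3p = -11 + 3p.
410 = 6p, so p* = 205/3.
q* = 399 − 3(205/3) = 194.

p* = 205/3, q* = 194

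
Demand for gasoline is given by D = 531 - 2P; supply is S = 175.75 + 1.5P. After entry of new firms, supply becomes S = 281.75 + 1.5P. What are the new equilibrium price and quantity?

P' = 997/14, Q' = 2720/7

Original equilibrium: P* = 101.5, Q* = 328.
New equilibrium: 531 - 2P = 281.75 + 1.5P, so 249.25 = 3.5P and P' = 997/14; Q' = 531 − 2(997/14) = 2720/7.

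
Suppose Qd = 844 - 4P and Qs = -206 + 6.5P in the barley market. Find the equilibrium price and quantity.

Set Qd = Qs: 844 - 4P = -206 + 6.5P.
1050 = 10.5P, so P* = 100.
Q* = 844 − 4(100) = 444.

P* = 100, Q* = 444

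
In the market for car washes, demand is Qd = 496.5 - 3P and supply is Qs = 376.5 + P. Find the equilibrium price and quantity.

P* = 30, Q* = 406.5

Set Qd = Qs: 496.5 - 3P = 376.5 + P.
120 = 4P, so P* = 30.
Q* = 496.5 − 3(30) = 406.5.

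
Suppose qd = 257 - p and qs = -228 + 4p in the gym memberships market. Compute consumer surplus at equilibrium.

Consumer surplus = 12800

Equilibrium: 257 - p = -228 + 4p gives p* = 97, q* = 160.
Demand choke price (qd = 0): p = 257.
CS = ½(257 − 97)(160) = 12800.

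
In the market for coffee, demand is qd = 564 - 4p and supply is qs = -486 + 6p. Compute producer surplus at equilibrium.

Producer surplus = 1728

Equilibrium: 564 - 4p = -486 + 6p gives p* = 105, q* = 144.
Supply starts at p = 81 (where qs = 0).
PS = ½(105 − 81)(144) = 1728.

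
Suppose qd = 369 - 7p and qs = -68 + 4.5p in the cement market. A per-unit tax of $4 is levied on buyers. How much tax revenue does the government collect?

Tax revenue = 8468/23

Pre-tax equilibrium: p* = 38, q* = 103.
Tax on buyers shifts demand to qd = 369 − 7(p + 4) = 341 - 7p.
341 - 7p = -68 + 4.5p gives seller price ps = 818/23; buyers pay pb = 818/23 + 4 = 910/23.
New quantity: q = 369 − 7(910/23) = 2117/23.
Revenue = 4 × 2117/23 = 8468/23.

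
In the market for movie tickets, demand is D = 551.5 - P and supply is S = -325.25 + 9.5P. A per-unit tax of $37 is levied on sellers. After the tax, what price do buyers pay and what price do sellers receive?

Buyers pay 4913/42, sellers receive 3359/42

Pre-tax equilibrium: P* = 83.5, Q* = 468.
Tax on sellers shifts supply to S = -325.25 + 9.5(P − 37) = -676.75 + 9.5P.
551.5 - P = -676.75 + 9.5P gives buyer price Pb = 4913/42; sellers receive Ps = 4913/42 − 37 = 3359/42.
New quantity: Q = 551.5 − 1(4913/42) = 9125/21.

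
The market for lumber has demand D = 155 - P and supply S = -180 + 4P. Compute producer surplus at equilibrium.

Producer surplus = 968

Equilibrium: 155 - P = -180 + 4P gives P* = 67, Q* = 88.
Supply starts at P = 45 (where S = 0).
PS = ½(67 − 45)(88) = 968.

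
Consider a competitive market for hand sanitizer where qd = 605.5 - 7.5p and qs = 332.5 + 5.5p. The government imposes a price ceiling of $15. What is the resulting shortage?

Equilibrium price would be p* = 21, so the ceiling at 15 binds.
At p = 15: qd = 605.5 − 7.5(15) = 493, qs = 332.5 + 5.5(15) = 415.
Shortage = 493 − 415 = 78.

Shortage = 78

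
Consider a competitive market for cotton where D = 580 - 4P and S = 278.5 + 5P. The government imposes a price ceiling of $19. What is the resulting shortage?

Shortage = 130.5

Equilibrium price would be P* = 33.5, so the ceiling at 19 binds.
At P = 19: D = 580 − 4(19) = 504, S = 278.5 + 5(19) = 373.5.
Shortage = 504 − 373.5 = 130.5.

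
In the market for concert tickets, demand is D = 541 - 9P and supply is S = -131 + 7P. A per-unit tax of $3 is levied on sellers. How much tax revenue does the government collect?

Tax revenue = 453.5625

Pre-tax equilibrium: P* = 42, Q* = 163.
Tax on sellers shifts supply to S = -131 + 7(P − 3) = -152 + 7P.
541 - 9P = -152 + 7P gives buyer price Pb = 43.3125; sellers receive Ps = 43.3125 − 3 = 40.3125.
New quantity: Q = 541 − 9(43.3125) = 151.1875.
Revenue = 3 × 151.1875 = 453.5625.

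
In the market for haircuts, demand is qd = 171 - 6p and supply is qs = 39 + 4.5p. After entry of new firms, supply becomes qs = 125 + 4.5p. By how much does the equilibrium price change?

Original equilibrium: p* = 88/7, q* = 669/7.
New equilibrium: 171 - 6p = 125 + 4.5p, so 46 = 10.5p and p' = 92/21; q' = 171 − 6(92/21) = 1013/7.
Change in price: 92/21 − 88/7 = -172/21.

Δp = -172/21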